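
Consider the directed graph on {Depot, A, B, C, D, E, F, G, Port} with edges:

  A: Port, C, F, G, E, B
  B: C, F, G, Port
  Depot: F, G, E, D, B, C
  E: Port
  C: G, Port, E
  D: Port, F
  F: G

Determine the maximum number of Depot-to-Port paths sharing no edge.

4

Assign every edge capacity 1; by Menger, the answer equals the max flow.
Path Depot→B→Port (+1); total 1.
Path Depot→C→Port (+1); total 2.
Path Depot→D→Port (+1); total 3.
Path Depot→E→Port (+1); total 4.
No residual Depot→Port path; max flow = 4.
Certifying cut of size 4: {Depot→B, Depot→C, Depot→D, Depot→E}.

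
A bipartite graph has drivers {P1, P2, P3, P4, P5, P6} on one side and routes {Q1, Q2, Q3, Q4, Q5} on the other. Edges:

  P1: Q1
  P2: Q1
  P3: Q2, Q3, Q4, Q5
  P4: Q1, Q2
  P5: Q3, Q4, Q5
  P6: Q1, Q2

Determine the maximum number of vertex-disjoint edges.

Unit-capacity flow: source→left, listed edges, right→sink; max matching = max flow.
Augmenting path P1→Q1 (+1); matched 1.
Augmenting path P3→Q2 (+1); matched 2.
Augmenting path P5→Q3 (+1); matched 3.
Augmenting path P4→Q2→P3→Q4 (+1); matched 4.
No augmenting path remains; maximum matching = 4.
König certificate: {P3, P5, Q1, Q2} is a vertex cover of size 4 (every listed pair touches it), so no matching can be larger.

4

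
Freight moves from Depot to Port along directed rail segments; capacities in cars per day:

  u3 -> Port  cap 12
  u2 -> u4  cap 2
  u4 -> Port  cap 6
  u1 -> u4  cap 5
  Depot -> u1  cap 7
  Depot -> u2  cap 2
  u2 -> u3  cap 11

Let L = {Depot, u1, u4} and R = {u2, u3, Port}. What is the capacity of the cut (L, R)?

8

Edges leaving {Depot, u1, u4}: Depot→u2 (2), u4→Port (6).
Cut capacity = 2 + 6 = 8.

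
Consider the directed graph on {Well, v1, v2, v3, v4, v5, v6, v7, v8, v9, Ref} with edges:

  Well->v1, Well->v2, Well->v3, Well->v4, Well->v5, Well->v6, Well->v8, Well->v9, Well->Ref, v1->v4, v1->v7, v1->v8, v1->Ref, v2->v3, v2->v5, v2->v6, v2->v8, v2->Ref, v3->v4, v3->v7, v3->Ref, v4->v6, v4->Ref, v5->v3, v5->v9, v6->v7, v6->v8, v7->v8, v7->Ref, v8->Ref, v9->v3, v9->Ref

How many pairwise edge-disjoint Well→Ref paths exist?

8

Assign every edge capacity 1; by Menger, the answer equals the max flow.
Path Well→Ref (+1); total 1.
Path Well→v1→Ref (+1); total 2.
Path Well→v2→Ref (+1); total 3.
Path Well→v3→Ref (+1); total 4.
Path Well→v4→Ref (+1); total 5.
Path Well→v8→Ref (+1); total 6.
Path Well→v9→Ref (+1); total 7.
Path Well→v6→v7→Ref (+1); total 8.
No residual Well→Ref path; max flow = 8.
Certifying cut of size 8: {Well→Ref, Well→v1, Well→v2, v3→Ref, v4→Ref, v7→Ref, v8→Ref, v9→Ref}.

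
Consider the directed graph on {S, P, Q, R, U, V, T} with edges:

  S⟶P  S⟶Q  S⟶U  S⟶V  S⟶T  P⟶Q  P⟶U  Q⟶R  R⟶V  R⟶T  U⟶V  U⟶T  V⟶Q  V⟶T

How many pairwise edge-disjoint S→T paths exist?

Assign every edge capacity 1; by Menger, the answer equals the max flow.
Path S→T (+1); total 1.
Path S→U→T (+1); total 2.
Path S→V→T (+1); total 3.
Path S→Q→R→T (+1); total 4.
No residual S→T path; max flow = 4.
Certifying cut of size 4: {Q→R, S→T, U→T, V→T}.

4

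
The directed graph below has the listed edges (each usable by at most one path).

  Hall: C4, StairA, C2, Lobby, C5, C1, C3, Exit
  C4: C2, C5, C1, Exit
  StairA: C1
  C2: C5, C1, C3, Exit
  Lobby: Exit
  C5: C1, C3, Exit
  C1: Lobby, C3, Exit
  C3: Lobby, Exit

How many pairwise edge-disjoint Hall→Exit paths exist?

7

Assign every edge capacity 1; by Menger, the answer equals the max flow.
Path Hall→Exit (+1); total 1.
Path Hall→C4→Exit (+1); total 2.
Path Hall→C2→Exit (+1); total 3.
Path Hall→Lobby→Exit (+1); total 4.
Path Hall→C5→Exit (+1); total 5.
Path Hall→C1→Exit (+1); total 6.
Path Hall→C3→Exit (+1); total 7.
No residual Hall→Exit path; max flow = 7.
Certifying cut of size 7: {C1→Exit, C3→Exit, Hall→C2, Hall→C4, Hall→C5, Hall→Exit, Lobby→Exit}.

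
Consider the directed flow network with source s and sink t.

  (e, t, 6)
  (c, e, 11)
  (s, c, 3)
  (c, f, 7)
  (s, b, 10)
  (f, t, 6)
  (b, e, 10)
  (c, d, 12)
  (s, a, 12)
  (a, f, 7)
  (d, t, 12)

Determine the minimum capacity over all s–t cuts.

15

Augment s→a→f→t: bottleneck 6, flow now 6.
Augment s→b→e→t: bottleneck 6, flow now 12.
Augment s→c→d→t: bottleneck 3, flow now 15.
No augmenting path remains; maximum flow = 15.
By max-flow min-cut, the minimum cut capacity equals the max flow.
In the residual graph, reachable from s: {s, a, b, e, f}.
Min-cut edges: s→c (3), e→t (6), f→t (6); capacity 3 + 6 + 6 = 15.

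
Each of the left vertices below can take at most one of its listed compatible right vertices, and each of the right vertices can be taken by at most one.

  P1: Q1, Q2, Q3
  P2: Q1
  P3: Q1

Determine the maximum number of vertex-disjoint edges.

Unit-capacity flow: source→left, listed edges, right→sink; max matching = max flow.
Augmenting path P1→Q1 (+1); matched 1.
Augmenting path P2→Q1→P1→Q2 (+1); matched 2.
No augmenting path remains; maximum matching = 2.
König certificate: {P1, Q1} is a vertex cover of size 2 (every listed pair touches it), so no matching can be larger.

2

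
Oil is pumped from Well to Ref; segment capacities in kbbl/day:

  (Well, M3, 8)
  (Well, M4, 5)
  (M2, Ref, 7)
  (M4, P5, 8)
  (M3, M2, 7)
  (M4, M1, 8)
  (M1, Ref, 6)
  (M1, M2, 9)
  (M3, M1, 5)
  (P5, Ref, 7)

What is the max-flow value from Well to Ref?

13

Augment Well→M4→M1→Ref: bottleneck 5, flow now 5.
Augment Well→M3→M1→Ref: bottleneck 1, flow now 6.
Augment Well→M3→M2→Ref: bottleneck 7, flow now 13.
No augmenting path remains; maximum flow = 13.
In the residual graph, reachable from Well: {Well}.
Min-cut edges: Well→M4 (5), Well→M3 (8); capacity 5 + 8 = 13.
This cut is saturated, so no flow can exceed 13.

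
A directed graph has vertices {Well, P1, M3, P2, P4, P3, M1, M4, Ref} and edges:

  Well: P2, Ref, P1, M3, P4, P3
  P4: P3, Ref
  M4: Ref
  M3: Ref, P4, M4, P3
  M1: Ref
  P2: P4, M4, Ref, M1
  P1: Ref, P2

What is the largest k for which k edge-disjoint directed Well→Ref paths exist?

Assign every edge capacity 1; by Menger, the answer equals the max flow.
Path Well→Ref (+1); total 1.
Path Well→P1→Ref (+1); total 2.
Path Well→M3→Ref (+1); total 3.
Path Well→P2→Ref (+1); total 4.
Path Well→P4→Ref (+1); total 5.
No residual Well→Ref path; max flow = 5.
Certifying cut of size 5: {Well→M3, Well→P1, Well→P2, Well→P4, Well→Ref}.

5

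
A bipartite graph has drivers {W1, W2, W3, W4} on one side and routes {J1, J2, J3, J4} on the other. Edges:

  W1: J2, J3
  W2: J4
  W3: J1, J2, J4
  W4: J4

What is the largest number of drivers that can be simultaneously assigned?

3

Unit-capacity flow: source→left, listed edges, right→sink; max matching = max flow.
Augmenting path W1→J2 (+1); matched 1.
Augmenting path W2→J4 (+1); matched 2.
Augmenting path W3→J1 (+1); matched 3.
No augmenting path remains; maximum matching = 3.
König certificate: {W1, W3, J4} is a vertex cover of size 3 (every listed pair touches it), so no matching can be larger.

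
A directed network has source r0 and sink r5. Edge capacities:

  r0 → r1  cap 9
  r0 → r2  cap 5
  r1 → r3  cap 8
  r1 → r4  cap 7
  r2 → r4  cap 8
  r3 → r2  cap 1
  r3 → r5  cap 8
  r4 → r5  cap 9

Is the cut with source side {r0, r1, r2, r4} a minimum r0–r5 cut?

No — its capacity is 17, but the minimum cut has capacity 14.

Given cut capacity: 8 + 9 = 17.
Augment r0→r1→r3→r5: bottleneck 8, flow now 8.
Augment r0→r1→r4→r5: bottleneck 1, flow now 9.
Augment r0→r2→r4→r5: bottleneck 5, flow now 14.
No augmenting path remains; maximum flow = 14.
In the residual graph, reachable from r0: {r0}.
Min-cut edges: r0→r1 (9), r0→r2 (5); capacity 9 + 5 = 14.
Cut capacity 17 exceeds the max flow 14, so it is not minimum.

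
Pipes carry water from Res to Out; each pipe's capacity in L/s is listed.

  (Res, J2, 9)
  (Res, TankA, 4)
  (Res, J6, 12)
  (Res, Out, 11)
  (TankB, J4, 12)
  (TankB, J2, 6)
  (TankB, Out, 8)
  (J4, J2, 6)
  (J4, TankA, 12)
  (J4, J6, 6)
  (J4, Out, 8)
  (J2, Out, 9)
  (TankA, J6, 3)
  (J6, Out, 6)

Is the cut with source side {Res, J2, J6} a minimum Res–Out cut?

No — its capacity is 30, but the minimum cut has capacity 26.

Given cut capacity: 4 + 11 + 9 + 6 = 30.
Augment Res→Out: bottleneck 11, flow now 11.
Augment Res→J2→Out: bottleneck 9, flow now 20.
Augment Res→J6→Out: bottleneck 6, flow now 26.
No augmenting path remains; maximum flow = 26.
In the residual graph, reachable from Res: {Res, TankA, J6}.
Min-cut edges: Res→J2 (9), Res→Out (11), J6→Out (6); capacity 9 + 11 + 6 = 26.
Cut capacity 30 exceeds the max flow 26, so it is not minimum.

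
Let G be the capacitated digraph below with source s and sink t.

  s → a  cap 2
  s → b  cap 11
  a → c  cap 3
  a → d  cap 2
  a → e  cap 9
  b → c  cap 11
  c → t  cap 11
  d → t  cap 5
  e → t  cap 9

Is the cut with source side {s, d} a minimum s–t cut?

Given cut capacity: 2 + 11 + 5 = 18.
Augment s→a→c→t: bottleneck 2, flow now 2.
Augment s→b→c→t: bottleneck 9, flow now 11.
Augment s→b→c→a→d→t: bottleneck 2, flow now 13. (uses reverse residual edge)
No augmenting path remains; maximum flow = 13.
In the residual graph, reachable from s: {s}.
Min-cut edges: s→a (2), s→b (11); capacity 2 + 11 = 13.
Cut capacity 18 exceeds the max flow 13, so it is not minimum.

No — its capacity is 18, but the minimum cut has capacity 13.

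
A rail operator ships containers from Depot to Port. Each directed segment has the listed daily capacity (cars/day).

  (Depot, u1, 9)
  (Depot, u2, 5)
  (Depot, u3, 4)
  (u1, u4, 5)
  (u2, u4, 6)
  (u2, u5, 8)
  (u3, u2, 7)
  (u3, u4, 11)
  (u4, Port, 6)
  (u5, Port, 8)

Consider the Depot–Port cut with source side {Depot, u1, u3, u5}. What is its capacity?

36

Edges leaving {Depot, u1, u3, u5}: Depot→u2 (5), u1→u4 (5), u3→u2 (7), u3→u4 (11), u5→Port (8).
Cut capacity = 5 + 5 + 7 + 11 + 8 = 36.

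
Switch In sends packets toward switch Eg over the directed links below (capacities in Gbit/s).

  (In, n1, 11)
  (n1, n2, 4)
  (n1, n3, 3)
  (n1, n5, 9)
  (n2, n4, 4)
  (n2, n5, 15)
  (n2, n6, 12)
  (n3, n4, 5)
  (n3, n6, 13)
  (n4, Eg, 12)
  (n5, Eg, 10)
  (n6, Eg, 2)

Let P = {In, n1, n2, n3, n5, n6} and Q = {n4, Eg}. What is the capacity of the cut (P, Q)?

21

Edges leaving {In, n1, n2, n3, n5, n6}: n2→n4 (4), n3→n4 (5), n5→Eg (10), n6→Eg (2).
Cut capacity = 4 + 5 + 10 + 2 = 21.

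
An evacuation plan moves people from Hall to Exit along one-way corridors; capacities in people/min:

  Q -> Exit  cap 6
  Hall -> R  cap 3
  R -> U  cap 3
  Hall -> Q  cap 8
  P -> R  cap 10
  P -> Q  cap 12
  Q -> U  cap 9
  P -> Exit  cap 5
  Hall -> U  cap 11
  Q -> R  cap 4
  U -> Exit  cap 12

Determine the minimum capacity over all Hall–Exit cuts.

Augment Hall→Q→Exit: bottleneck 6, flow now 6.
Augment Hall→U→Exit: bottleneck 11, flow now 17.
Augment Hall→Q→U→Exit: bottleneck 1, flow now 18.
No augmenting path remains; maximum flow = 18.
By max-flow min-cut, the minimum cut capacity equals the max flow.
In the residual graph, reachable from Hall: {Hall, Q, R, U}.
Min-cut edges: Q→Exit (6), U→Exit (12); capacity 6 + 12 = 18.

18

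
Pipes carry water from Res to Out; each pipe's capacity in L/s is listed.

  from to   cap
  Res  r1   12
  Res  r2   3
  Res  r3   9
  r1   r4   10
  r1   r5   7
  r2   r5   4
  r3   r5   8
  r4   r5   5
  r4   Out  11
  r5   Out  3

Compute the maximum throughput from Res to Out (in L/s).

13

Augment Res→r1→r4→Out: bottleneck 10, flow now 10.
Augment Res→r1→r5→Out: bottleneck 2, flow now 12.
Augment Res→r2→r5→Out: bottleneck 1, flow now 13.
No augmenting path remains; maximum flow = 13.
In the residual graph, reachable from Res: {Res, r1, r2, r3, r5}.
Min-cut edges: r1→r4 (10), r5→Out (3); capacity 10 + 3 = 13.
This cut is saturated, so no flow can exceed 13.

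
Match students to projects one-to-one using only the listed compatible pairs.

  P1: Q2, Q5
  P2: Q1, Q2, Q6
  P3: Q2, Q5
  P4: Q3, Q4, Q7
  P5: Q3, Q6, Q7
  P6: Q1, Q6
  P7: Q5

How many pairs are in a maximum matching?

Unit-capacity flow: source→left, listed edges, right→sink; max matching = max flow.
Augmenting path P1→Q2 (+1); matched 1.
Augmenting path P2→Q1 (+1); matched 2.
Augmenting path P3→Q5 (+1); matched 3.
Augmenting path P4→Q3 (+1); matched 4.
Augmenting path P5→Q6 (+1); matched 5.
Augmenting path P6→Q6→P5→Q7 (+1); matched 6.
No augmenting path remains; maximum matching = 6.
König certificate: {P2, P4, P5, P6, Q2, Q5} is a vertex cover of size 6 (every listed pair touches it), so no matching can be larger.

6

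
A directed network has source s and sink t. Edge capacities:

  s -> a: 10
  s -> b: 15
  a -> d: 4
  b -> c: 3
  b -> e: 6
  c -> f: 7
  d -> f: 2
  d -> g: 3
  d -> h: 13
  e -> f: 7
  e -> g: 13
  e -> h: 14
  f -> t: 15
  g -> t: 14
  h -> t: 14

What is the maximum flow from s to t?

Augment s→a→d→f→t: bottleneck 2, flow now 2.
Augment s→a→d→g→t: bottleneck 2, flow now 4.
Augment s→b→c→f→t: bottleneck 3, flow now 7.
Augment s→b→e→f→t: bottleneck 6, flow now 13.
No augmenting path remains; maximum flow = 13.
In the residual graph, reachable from s: {s, a, b}.
Min-cut edges: a→d (4), b→c (3), b→e (6); capacity 4 + 3 + 6 = 13.
This cut is saturated, so no flow can exceed 13.

13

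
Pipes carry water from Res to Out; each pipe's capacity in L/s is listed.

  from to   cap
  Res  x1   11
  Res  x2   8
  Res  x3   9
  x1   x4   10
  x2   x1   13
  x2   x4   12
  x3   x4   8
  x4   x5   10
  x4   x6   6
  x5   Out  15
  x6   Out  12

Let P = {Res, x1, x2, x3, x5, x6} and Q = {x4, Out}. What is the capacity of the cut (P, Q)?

Edges leaving {Res, x1, x2, x3, x5, x6}: x1→x4 (10), x2→x4 (12), x3→x4 (8), x5→Out (15), x6→Out (12).
Cut capacity = 10 + 12 + 8 + 15 + 12 = 57.

57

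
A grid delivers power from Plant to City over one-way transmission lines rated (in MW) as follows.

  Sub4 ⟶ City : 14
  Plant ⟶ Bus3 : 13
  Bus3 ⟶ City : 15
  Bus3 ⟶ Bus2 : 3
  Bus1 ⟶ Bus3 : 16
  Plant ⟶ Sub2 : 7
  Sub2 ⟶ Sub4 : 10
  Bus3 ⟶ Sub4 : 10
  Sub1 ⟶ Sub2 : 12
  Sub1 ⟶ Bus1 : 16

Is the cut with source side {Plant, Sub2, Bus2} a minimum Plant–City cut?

No — its capacity is 23, but the minimum cut has capacity 20.

Given cut capacity: 13 + 10 = 23.
Augment Plant→Bus3→City: bottleneck 13, flow now 13.
Augment Plant→Sub2→Sub4→City: bottleneck 7, flow now 20.
No augmenting path remains; maximum flow = 20.
In the residual graph, reachable from Plant: {Plant}.
Min-cut edges: Plant→Bus3 (13), Plant→Sub2 (7); capacity 13 + 7 = 20.
Cut capacity 23 exceeds the max flow 20, so it is not minimum.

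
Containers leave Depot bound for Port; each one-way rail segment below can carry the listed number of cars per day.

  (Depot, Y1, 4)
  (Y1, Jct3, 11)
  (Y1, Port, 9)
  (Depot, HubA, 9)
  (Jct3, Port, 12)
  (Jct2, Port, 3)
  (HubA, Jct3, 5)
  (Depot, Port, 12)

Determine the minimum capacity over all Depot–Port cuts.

21

Augment Depot→Port: bottleneck 12, flow now 12.
Augment Depot→Y1→Port: bottleneck 4, flow now 16.
Augment Depot→HubA→Jct3→Port: bottleneck 5, flow now 21.
No augmenting path remains; maximum flow = 21.
By max-flow min-cut, the minimum cut capacity equals the max flow.
In the residual graph, reachable from Depot: {Depot, HubA}.
Min-cut edges: Depot→Y1 (4), Depot→Port (12), HubA→Jct3 (5); capacity 4 + 12 + 5 = 21.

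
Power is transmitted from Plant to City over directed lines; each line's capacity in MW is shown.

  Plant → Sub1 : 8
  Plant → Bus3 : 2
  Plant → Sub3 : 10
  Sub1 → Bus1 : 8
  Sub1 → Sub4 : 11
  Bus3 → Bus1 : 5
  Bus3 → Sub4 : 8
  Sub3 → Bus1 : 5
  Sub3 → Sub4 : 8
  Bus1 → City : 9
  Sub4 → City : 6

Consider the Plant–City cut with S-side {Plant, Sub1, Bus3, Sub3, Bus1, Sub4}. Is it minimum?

Yes — it is a minimum cut (capacity 15).

Given cut capacity: 9 + 6 = 15.
Augment Plant→Sub1→Bus1→City: bottleneck 8, flow now 8.
Augment Plant→Bus3→Bus1→City: bottleneck 1, flow now 9.
Augment Plant→Bus3→Sub4→City: bottleneck 1, flow now 10.
Augment Plant→Sub3→Sub4→City: bottleneck 5, flow now 15.
No augmenting path remains; maximum flow = 15.
Cut capacity 15 equals the max flow, so it is a minimum cut.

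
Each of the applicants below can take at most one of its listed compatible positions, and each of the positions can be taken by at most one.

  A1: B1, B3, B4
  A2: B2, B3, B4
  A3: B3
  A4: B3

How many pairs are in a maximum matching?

3

Unit-capacity flow: source→left, listed edges, right→sink; max matching = max flow.
Augmenting path A1→B1 (+1); matched 1.
Augmenting path A2→B2 (+1); matched 2.
Augmenting path A3→B3 (+1); matched 3.
No augmenting path remains; maximum matching = 3.
König certificate: {A1, A2, B3} is a vertex cover of size 3 (every listed pair touches it), so no matching can be larger.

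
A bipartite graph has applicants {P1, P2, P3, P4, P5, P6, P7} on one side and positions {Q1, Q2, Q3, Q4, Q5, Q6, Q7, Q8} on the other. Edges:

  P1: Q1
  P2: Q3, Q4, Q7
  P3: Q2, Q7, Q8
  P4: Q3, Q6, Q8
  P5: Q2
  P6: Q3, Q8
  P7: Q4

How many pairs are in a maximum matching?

Unit-capacity flow: source→left, listed edges, right→sink; max matching = max flow.
Augmenting path P1→Q1 (+1); matched 1.
Augmenting path P2→Q3 (+1); matched 2.
Augmenting path P3→Q2 (+1); matched 3.
Augmenting path P4→Q6 (+1); matched 4.
Augmenting path P6→Q8 (+1); matched 5.
Augmenting path P7→Q4 (+1); matched 6.
Augmenting path P5→Q2→P3→Q7 (+1); matched 7.
No augmenting path remains; maximum matching = 7.
König certificate: {P1, P2, P3, P4, P5, P6, P7} is a vertex cover of size 7 (every listed pair touches it), so no matching can be larger.

7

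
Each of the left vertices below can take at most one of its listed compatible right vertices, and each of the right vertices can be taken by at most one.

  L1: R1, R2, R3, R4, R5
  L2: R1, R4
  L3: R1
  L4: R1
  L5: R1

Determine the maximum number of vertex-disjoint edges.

Unit-capacity flow: source→left, listed edges, right→sink; max matching = max flow.
Augmenting path L1→R1 (+1); matched 1.
Augmenting path L2→R4 (+1); matched 2.
Augmenting path L3→R1→L1→R2 (+1); matched 3.
No augmenting path remains; maximum matching = 3.
König certificate: {L1, L2, R1} is a vertex cover of size 3 (every listed pair touches it), so no matching can be larger.

3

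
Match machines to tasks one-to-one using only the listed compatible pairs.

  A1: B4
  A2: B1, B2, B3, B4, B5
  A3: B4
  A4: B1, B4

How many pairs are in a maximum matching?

Unit-capacity flow: source→left, listed edges, right→sink; max matching = max flow.
Augmenting path A1→B4 (+1); matched 1.
Augmenting path A2→B1 (+1); matched 2.
Augmenting path A4→B1→A2→B2 (+1); matched 3.
No augmenting path remains; maximum matching = 3.
König certificate: {A2, A4, B4} is a vertex cover of size 3 (every listed pair touches it), so no matching can be larger.

3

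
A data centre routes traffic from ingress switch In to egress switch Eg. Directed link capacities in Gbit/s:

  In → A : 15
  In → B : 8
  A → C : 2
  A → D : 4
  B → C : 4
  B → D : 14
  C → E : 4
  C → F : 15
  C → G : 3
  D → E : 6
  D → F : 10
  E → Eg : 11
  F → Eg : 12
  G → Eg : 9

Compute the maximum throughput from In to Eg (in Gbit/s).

Augment In→A→C→E→Eg: bottleneck 2, flow now 2.
Augment In→A→D→E→Eg: bottleneck 4, flow now 6.
Augment In→B→C→E→Eg: bottleneck 2, flow now 8.
Augment In→B→C→F→Eg: bottleneck 2, flow now 10.
Augment In→B→D→E→Eg: bottleneck 2, flow now 12.
Augment In→B→D→F→Eg: bottleneck 2, flow now 14.
No augmenting path remains; maximum flow = 14.
In the residual graph, reachable from In: {In, A}.
Min-cut edges: In→B (8), A→C (2), A→D (4); capacity 8 + 2 + 4 = 14.
This cut is saturated, so no flow can exceed 14.

14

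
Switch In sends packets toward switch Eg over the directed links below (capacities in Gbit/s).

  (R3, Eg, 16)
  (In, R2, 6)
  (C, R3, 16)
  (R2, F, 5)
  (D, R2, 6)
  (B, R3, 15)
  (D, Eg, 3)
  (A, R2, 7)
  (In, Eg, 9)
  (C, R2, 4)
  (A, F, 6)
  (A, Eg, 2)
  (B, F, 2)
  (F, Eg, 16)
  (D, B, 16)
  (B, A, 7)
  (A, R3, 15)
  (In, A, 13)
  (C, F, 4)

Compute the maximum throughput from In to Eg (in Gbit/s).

27

Augment In→Eg: bottleneck 9, flow now 9.
Augment In→A→Eg: bottleneck 2, flow now 11.
Augment In→A→R3→Eg: bottleneck 11, flow now 22.
Augment In→R2→F→Eg: bottleneck 5, flow now 27.
No augmenting path remains; maximum flow = 27.
In the residual graph, reachable from In: {In, R2}.
Min-cut edges: In→A (13), In→Eg (9), R2→F (5); capacity 13 + 9 + 5 = 27.
This cut is saturated, so no flow can exceed 27.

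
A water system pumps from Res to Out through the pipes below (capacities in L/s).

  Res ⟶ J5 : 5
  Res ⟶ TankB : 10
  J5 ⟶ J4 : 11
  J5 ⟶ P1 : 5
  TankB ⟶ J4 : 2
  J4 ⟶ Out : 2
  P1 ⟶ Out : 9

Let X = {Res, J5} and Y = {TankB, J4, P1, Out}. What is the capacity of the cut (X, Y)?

26

Edges leaving {Res, J5}: Res→TankB (10), J5→J4 (11), J5→P1 (5).
Cut capacity = 10 + 11 + 5 = 26.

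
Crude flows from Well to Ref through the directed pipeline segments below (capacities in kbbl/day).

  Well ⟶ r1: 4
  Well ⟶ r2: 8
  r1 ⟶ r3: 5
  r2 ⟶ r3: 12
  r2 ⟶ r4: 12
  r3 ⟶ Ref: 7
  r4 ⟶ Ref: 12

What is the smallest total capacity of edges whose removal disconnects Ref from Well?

Augment Well→r1→r3→Ref: bottleneck 4, flow now 4.
Augment Well→r2→r3→Ref: bottleneck 3, flow now 7.
Augment Well→r2→r4→Ref: bottleneck 5, flow now 12.
No augmenting path remains; maximum flow = 12.
By max-flow min-cut, the minimum cut capacity equals the max flow.
In the residual graph, reachable from Well: {Well}.
Min-cut edges: Well→r1 (4), Well→r2 (8); capacity 4 + 8 = 12.

12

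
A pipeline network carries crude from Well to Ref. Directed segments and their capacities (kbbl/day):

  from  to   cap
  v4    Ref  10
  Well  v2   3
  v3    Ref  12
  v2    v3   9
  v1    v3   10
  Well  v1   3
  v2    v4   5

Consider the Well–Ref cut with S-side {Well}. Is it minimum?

Given cut capacity: 3 + 3 = 6.
Augment Well→v1→v3→Ref: bottleneck 3, flow now 3.
Augment Well→v2→v3→Ref: bottleneck 3, flow now 6.
No augmenting path remains; maximum flow = 6.
Cut capacity 6 equals the max flow, so it is a minimum cut.

Yes — it is a minimum cut (capacity 6).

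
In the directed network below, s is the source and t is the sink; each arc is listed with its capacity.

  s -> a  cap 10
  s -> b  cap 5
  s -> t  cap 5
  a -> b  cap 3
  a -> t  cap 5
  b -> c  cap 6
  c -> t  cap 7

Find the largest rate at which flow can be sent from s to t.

Augment s→t: bottleneck 5, flow now 5.
Augment s→a→t: bottleneck 5, flow now 10.
Augment s→b→c→t: bottleneck 5, flow now 15.
Augment s→a→b→c→t: bottleneck 1, flow now 16.
No augmenting path remains; maximum flow = 16.
In the residual graph, reachable from s: {s, a, b}.
Min-cut edges: s→t (5), a→t (5), b→c (6); capacity 5 + 5 + 6 = 16.
This cut is saturated, so no flow can exceed 16.

16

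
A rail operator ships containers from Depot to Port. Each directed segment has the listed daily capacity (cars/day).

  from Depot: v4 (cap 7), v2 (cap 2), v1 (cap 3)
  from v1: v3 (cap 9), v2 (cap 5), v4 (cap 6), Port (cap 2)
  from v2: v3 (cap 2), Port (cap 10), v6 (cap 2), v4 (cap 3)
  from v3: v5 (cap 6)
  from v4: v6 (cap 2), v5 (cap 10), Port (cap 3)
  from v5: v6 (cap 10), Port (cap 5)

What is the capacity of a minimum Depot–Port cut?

12

Augment Depot→v1→Port: bottleneck 2, flow now 2.
Augment Depot→v2→Port: bottleneck 2, flow now 4.
Augment Depot→v4→Port: bottleneck 3, flow now 7.
Augment Depot→v1→v2→Port: bottleneck 1, flow now 8.
Augment Depot→v4→v5→Port: bottleneck 4, flow now 12.
No augmenting path remains; maximum flow = 12.
By max-flow min-cut, the minimum cut capacity equals the max flow.
In the residual graph, reachable from Depot: {Depot}.
Min-cut edges: Depot→v1 (3), Depot→v2 (2), Depot→v4 (7); capacity 3 + 2 + 7 = 12.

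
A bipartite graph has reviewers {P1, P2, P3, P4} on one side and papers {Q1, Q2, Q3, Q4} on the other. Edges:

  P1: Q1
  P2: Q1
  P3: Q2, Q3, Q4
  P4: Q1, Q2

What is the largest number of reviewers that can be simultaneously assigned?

3

Unit-capacity flow: source→left, listed edges, right→sink; max matching = max flow.
Augmenting path P1→Q1 (+1); matched 1.
Augmenting path P3→Q2 (+1); matched 2.
Augmenting path P4→Q2→P3→Q3 (+1); matched 3.
No augmenting path remains; maximum matching = 3.
König certificate: {P3, P4, Q1} is a vertex cover of size 3 (every listed pair touches it), so no matching can be larger.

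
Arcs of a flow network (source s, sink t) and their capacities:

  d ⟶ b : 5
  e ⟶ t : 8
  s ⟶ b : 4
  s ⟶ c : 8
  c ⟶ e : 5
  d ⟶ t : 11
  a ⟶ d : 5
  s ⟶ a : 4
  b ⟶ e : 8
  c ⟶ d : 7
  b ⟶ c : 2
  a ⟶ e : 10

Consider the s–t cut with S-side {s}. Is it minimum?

Given cut capacity: 4 + 4 + 8 = 16.
Augment s→a→d→t: bottleneck 4, flow now 4.
Augment s→b→e→t: bottleneck 4, flow now 8.
Augment s→c→d→t: bottleneck 7, flow now 15.
Augment s→c→e→t: bottleneck 1, flow now 16.
No augmenting path remains; maximum flow = 16.
Cut capacity 16 equals the max flow, so it is a minimum cut.

Yes — it is a minimum cut (capacity 16).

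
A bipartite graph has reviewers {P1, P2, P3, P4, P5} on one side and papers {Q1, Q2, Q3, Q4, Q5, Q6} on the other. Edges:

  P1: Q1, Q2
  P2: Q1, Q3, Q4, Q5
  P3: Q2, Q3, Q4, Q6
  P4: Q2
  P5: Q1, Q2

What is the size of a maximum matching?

4

Unit-capacity flow: source→left, listed edges, right→sink; max matching = max flow.
Augmenting path P1→Q1 (+1); matched 1.
Augmenting path P2→Q3 (+1); matched 2.
Augmenting path P3→Q2 (+1); matched 3.
Augmenting path P4→Q2→P3→Q4 (+1); matched 4.
No augmenting path remains; maximum matching = 4.
König certificate: {P2, P3, Q1, Q2} is a vertex cover of size 4 (every listed pair touches it), so no matching can be larger.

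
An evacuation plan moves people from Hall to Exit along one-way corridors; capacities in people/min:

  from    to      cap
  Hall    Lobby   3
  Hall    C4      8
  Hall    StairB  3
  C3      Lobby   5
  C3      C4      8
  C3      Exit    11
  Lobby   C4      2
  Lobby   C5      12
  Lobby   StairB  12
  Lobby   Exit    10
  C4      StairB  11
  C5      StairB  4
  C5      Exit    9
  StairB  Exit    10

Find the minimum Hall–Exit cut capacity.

13

Augment Hall→Lobby→Exit: bottleneck 3, flow now 3.
Augment Hall→StairB→Exit: bottleneck 3, flow now 6.
Augment Hall→C4→StairB→Exit: bottleneck 7, flow now 13.
No augmenting path remains; maximum flow = 13.
By max-flow min-cut, the minimum cut capacity equals the max flow.
In the residual graph, reachable from Hall: {Hall, C4, StairB}.
Min-cut edges: Hall→Lobby (3), StairB→Exit (10); capacity 3 + 10 = 13.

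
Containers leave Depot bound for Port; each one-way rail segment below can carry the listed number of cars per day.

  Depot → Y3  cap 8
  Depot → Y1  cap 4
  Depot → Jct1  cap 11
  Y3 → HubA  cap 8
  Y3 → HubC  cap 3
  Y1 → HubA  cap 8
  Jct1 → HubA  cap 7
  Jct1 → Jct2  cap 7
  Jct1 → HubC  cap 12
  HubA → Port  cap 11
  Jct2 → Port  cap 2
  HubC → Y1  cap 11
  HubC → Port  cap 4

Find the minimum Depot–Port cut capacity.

17

Augment Depot→Y3→HubA→Port: bottleneck 8, flow now 8.
Augment Depot→Y1→HubA→Port: bottleneck 3, flow now 11.
Augment Depot→Jct1→Jct2→Port: bottleneck 2, flow now 13.
Augment Depot→Jct1→HubC→Port: bottleneck 4, flow now 17.
No augmenting path remains; maximum flow = 17.
By max-flow min-cut, the minimum cut capacity equals the max flow.
In the residual graph, reachable from Depot: {Depot, Y3, Y1, Jct1, HubA, Jct2, HubC}.
Min-cut edges: HubA→Port (11), Jct2→Port (2), HubC→Port (4); capacity 11 + 2 + 4 = 17.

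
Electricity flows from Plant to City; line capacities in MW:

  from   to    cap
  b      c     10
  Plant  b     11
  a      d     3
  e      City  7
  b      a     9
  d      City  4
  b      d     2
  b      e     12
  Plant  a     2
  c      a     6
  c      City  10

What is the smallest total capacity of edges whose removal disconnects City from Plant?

Augment Plant→a→d→City: bottleneck 2, flow now 2.
Augment Plant→b→c→City: bottleneck 10, flow now 12.
Augment Plant→b→d→City: bottleneck 1, flow now 13.
No augmenting path remains; maximum flow = 13.
By max-flow min-cut, the minimum cut capacity equals the max flow.
In the residual graph, reachable from Plant: {Plant}.
Min-cut edges: Plant→a (2), Plant→b (11); capacity 2 + 11 = 13.

13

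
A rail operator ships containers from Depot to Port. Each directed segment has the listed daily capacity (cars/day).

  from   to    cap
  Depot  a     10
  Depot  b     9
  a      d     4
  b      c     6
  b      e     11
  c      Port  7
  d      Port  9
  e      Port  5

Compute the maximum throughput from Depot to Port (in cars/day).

Augment Depot→a→d→Port: bottleneck 4, flow now 4.
Augment Depot→b→c→Port: bottleneck 6, flow now 10.
Augment Depot→b→e→Port: bottleneck 3, flow now 13.
No augmenting path remains; maximum flow = 13.
In the residual graph, reachable from Depot: {Depot, a}.
Min-cut edges: Depot→b (9), a→d (4); capacity 9 + 4 = 13.
This cut is saturated, so no flow can exceed 13.

13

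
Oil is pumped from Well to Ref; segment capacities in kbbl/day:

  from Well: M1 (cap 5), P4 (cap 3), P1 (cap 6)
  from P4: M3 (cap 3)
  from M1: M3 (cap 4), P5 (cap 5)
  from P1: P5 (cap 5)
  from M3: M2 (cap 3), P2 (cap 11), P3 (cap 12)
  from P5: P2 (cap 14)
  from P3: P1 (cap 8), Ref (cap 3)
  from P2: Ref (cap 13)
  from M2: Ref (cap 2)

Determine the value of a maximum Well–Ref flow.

13

Augment Well→P4→M3→P3→Ref: bottleneck 3, flow now 3.
Augment Well→M1→M3→P2→Ref: bottleneck 4, flow now 7.
Augment Well→M1→P5→P2→Ref: bottleneck 1, flow now 8.
Augment Well→P1→P5→P2→Ref: bottleneck 5, flow now 13.
No augmenting path remains; maximum flow = 13.
In the residual graph, reachable from Well: {Well, P1}.
Min-cut edges: Well→P4 (3), Well→M1 (5), P1→P5 (5); capacity 3 + 5 + 5 = 13.
This cut is saturated, so no flow can exceed 13.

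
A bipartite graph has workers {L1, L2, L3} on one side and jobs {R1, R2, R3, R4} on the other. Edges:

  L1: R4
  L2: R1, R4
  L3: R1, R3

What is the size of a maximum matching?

3

Unit-capacity flow: source→left, listed edges, right→sink; max matching = max flow.
Augmenting path L1→R4 (+1); matched 1.
Augmenting path L2→R1 (+1); matched 2.
Augmenting path L3→R3 (+1); matched 3.
No augmenting path remains; maximum matching = 3.
König certificate: {L1, L2, L3} is a vertex cover of size 3 (every listed pair touches it), so no matching can be larger.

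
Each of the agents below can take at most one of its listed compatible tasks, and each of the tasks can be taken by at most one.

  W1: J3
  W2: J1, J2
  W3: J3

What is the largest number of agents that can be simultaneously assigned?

Unit-capacity flow: source→left, listed edges, right→sink; max matching = max flow.
Augmenting path W1→J3 (+1); matched 1.
Augmenting path W2→J1 (+1); matched 2.
No augmenting path remains; maximum matching = 2.
König certificate: {W2, J3} is a vertex cover of size 2 (every listed pair touches it), so no matching can be larger.

2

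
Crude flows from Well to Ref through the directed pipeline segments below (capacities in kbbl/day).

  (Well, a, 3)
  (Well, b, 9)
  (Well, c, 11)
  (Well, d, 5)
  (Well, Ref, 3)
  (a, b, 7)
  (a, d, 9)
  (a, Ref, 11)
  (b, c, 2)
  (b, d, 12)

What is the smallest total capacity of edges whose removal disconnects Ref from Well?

Augment Well→Ref: bottleneck 3, flow now 3.
Augment Well→a→Ref: bottleneck 3, flow now 6.
No augmenting path remains; maximum flow = 6.
By max-flow min-cut, the minimum cut capacity equals the max flow.
In the residual graph, reachable from Well: {Well, b, c, d}.
Min-cut edges: Well→a (3), Well→Ref (3); capacity 3 + 3 = 6.

6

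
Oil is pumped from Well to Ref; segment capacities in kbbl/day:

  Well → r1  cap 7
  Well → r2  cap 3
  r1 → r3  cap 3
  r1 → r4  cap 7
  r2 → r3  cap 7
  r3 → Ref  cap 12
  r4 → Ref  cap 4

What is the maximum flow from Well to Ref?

Augment Well→r1→r3→Ref: bottleneck 3, flow now 3.
Augment Well→r1→r4→Ref: bottleneck 4, flow now 7.
Augment Well→r2→r3→Ref: bottleneck 3, flow now 10.
No augmenting path remains; maximum flow = 10.
In the residual graph, reachable from Well: {Well}.
Min-cut edges: Well→r1 (7), Well→r2 (3); capacity 7 + 3 = 10.
This cut is saturated, so no flow can exceed 10.

10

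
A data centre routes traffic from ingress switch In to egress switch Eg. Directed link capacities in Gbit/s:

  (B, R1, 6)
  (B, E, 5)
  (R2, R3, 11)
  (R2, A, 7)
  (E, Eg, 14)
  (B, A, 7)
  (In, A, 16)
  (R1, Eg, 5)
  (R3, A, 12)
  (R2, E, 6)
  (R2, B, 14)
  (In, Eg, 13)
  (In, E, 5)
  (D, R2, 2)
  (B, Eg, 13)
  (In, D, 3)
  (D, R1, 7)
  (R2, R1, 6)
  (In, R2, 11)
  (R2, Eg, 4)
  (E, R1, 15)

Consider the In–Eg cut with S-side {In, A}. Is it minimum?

Yes — it is a minimum cut (capacity 32).

Given cut capacity: 3 + 11 + 5 + 13 = 32.
Augment In→Eg: bottleneck 13, flow now 13.
Augment In→R2→Eg: bottleneck 4, flow now 17.
Augment In→E→Eg: bottleneck 5, flow now 22.
Augment In→D→R1→Eg: bottleneck 3, flow now 25.
Augment In→R2→B→Eg: bottleneck 7, flow now 32.
No augmenting path remains; maximum flow = 32.
Cut capacity 32 equals the max flow, so it is a minimum cut.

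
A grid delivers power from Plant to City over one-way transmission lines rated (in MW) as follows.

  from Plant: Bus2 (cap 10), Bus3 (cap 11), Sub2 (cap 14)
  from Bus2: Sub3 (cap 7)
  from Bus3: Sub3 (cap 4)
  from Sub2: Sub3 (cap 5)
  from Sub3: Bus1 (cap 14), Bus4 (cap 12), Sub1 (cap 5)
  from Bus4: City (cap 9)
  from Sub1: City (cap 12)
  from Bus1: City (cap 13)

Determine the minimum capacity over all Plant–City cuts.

16

Augment Plant→Bus2→Sub3→Bus4→City: bottleneck 7, flow now 7.
Augment Plant→Bus3→Sub3→Bus4→City: bottleneck 2, flow now 9.
Augment Plant→Bus3→Sub3→Sub1→City: bottleneck 2, flow now 11.
Augment Plant→Sub2→Sub3→Sub1→City: bottleneck 3, flow now 14.
Augment Plant→Sub2→Sub3→Bus1→City: bottleneck 2, flow now 16.
No augmenting path remains; maximum flow = 16.
By max-flow min-cut, the minimum cut capacity equals the max flow.
In the residual graph, reachable from Plant: {Plant, Bus2, Bus3, Sub2}.
Min-cut edges: Bus2→Sub3 (7), Bus3→Sub3 (4), Sub2→Sub3 (5); capacity 7 + 4 + 5 = 16.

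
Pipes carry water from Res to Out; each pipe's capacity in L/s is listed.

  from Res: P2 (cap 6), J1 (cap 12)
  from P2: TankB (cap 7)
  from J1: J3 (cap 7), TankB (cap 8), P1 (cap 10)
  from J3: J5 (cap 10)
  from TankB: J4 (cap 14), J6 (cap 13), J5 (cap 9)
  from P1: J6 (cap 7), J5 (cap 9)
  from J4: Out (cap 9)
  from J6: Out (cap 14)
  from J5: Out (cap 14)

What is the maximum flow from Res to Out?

18

Augment Res→P2→TankB→J4→Out: bottleneck 6, flow now 6.
Augment Res→J1→J3→J5→Out: bottleneck 7, flow now 13.
Augment Res→J1→TankB→J4→Out: bottleneck 3, flow now 16.
Augment Res→J1→TankB→J6→Out: bottleneck 2, flow now 18.
No augmenting path remains; maximum flow = 18.
In the residual graph, reachable from Res: {Res}.
Min-cut edges: Res→P2 (6), Res→J1 (12); capacity 6 + 12 = 18.
This cut is saturated, so no flow can exceed 18.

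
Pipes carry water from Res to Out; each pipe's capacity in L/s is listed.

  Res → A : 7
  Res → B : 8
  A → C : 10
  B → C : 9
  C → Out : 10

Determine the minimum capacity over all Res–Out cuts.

Augment Res→A→C→Out: bottleneck 7, flow now 7.
Augment Res→B→C→Out: bottleneck 3, flow now 10.
No augmenting path remains; maximum flow = 10.
By max-flow min-cut, the minimum cut capacity equals the max flow.
In the residual graph, reachable from Res: {Res, A, B, C}.
Min-cut edges: C→Out (10); capacity 10 = 10.

10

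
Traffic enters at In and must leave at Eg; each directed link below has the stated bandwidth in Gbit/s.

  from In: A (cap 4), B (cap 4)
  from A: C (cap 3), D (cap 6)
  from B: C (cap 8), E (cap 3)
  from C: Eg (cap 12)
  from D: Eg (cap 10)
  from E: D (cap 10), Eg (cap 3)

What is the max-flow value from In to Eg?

8

Augment In→A→C→Eg: bottleneck 3, flow now 3.
Augment In→A→D→Eg: bottleneck 1, flow now 4.
Augment In→B→C→Eg: bottleneck 4, flow now 8.
No augmenting path remains; maximum flow = 8.
In the residual graph, reachable from In: {In}.
Min-cut edges: In→A (4), In→B (4); capacity 4 + 4 = 8.
This cut is saturated, so no flow can exceed 8.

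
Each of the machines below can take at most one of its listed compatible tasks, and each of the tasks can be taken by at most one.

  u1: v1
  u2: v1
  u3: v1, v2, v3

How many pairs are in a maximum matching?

Unit-capacity flow: source→left, listed edges, right→sink; max matching = max flow.
Augmenting path u1→v1 (+1); matched 1.
Augmenting path u3→v2 (+1); matched 2.
No augmenting path remains; maximum matching = 2.
König certificate: {u3, v1} is a vertex cover of size 2 (every listed pair touches it), so no matching can be larger.

2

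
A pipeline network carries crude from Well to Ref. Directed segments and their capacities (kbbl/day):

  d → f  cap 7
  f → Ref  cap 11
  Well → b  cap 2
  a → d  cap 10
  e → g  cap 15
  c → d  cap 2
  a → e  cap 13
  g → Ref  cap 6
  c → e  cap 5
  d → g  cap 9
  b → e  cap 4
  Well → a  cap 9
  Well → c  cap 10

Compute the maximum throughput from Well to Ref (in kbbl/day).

13

Augment Well→a→d→f→Ref: bottleneck 7, flow now 7.
Augment Well→a→d→g→Ref: bottleneck 2, flow now 9.
Augment Well→b→e→g→Ref: bottleneck 2, flow now 11.
Augment Well→c→d→g→Ref: bottleneck 2, flow now 13.
No augmenting path remains; maximum flow = 13.
In the residual graph, reachable from Well: {Well, a, b, c, d, e, g}.
Min-cut edges: d→f (7), g→Ref (6); capacity 7 + 6 = 13.
This cut is saturated, so no flow can exceed 13.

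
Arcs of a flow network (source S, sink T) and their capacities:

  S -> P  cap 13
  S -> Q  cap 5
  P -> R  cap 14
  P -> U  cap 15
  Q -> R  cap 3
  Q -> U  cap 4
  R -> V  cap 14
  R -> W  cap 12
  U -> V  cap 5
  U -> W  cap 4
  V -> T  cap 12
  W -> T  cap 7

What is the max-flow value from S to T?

Augment S→P→R→V→T: bottleneck 12, flow now 12.
Augment S→P→R→W→T: bottleneck 1, flow now 13.
Augment S→Q→R→W→T: bottleneck 3, flow now 16.
Augment S→Q→U→W→T: bottleneck 2, flow now 18.
No augmenting path remains; maximum flow = 18.
In the residual graph, reachable from S: {S}.
Min-cut edges: S→P (13), S→Q (5); capacity 13 + 5 = 18.
This cut is saturated, so no flow can exceed 18.

18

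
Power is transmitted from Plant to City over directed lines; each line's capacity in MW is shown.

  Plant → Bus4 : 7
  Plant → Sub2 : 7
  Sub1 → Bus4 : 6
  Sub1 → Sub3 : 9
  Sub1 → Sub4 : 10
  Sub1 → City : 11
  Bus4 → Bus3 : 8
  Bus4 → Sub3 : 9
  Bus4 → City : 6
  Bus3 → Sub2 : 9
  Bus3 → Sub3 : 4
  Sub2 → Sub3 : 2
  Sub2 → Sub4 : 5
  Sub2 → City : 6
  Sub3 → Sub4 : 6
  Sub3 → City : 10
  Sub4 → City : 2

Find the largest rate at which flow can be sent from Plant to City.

14

Augment Plant→Bus4→City: bottleneck 6, flow now 6.
Augment Plant→Sub2→City: bottleneck 6, flow now 12.
Augment Plant→Bus4→Sub3→City: bottleneck 1, flow now 13.
Augment Plant→Sub2→Sub3→City: bottleneck 1, flow now 14.
No augmenting path remains; maximum flow = 14.
In the residual graph, reachable from Plant: {Plant}.
Min-cut edges: Plant→Bus4 (7), Plant→Sub2 (7); capacity 7 + 7 = 14.
This cut is saturated, so no flow can exceed 14.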